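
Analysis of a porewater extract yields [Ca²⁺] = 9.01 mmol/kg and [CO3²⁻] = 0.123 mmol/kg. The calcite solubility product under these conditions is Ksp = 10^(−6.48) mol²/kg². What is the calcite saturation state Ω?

Ksp = 10^(−6.48) = 3.311×10^-7
Ω = [Ca²⁺][CO3²⁻]/Ksp = (9.01×10^-3)(0.123×10^-3) / 3.311×10^-7 = 3.35

Ω = 3.35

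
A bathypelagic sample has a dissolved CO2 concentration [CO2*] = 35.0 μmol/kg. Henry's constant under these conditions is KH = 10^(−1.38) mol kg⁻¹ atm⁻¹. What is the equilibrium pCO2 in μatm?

pCO2 = 840 μatm

KH = 10^(−1.38) = 4.169×10^-2 mol kg⁻¹ atm⁻¹
pCO2 = [CO2*]/KH = 35.0×10^-6 / 4.169×10^-2 = 8.40×10^-4 atm = 840 μatm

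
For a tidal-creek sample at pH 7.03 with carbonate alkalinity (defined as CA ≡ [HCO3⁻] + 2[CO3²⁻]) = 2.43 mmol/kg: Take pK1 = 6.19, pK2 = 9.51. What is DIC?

DIC = 2.77 mmol/kg

CA = [HCO3⁻] + 2[CO3²⁻] = (α₁ + 2α₂)·DIC
At pH 7.03: [H⁺]/K1 = 10^-0.84 = 0.14454, K2/[H⁺] = 10^-2.48 = 0.0033113
α₁ = 1/(1 + 0.14454 + 0.0033113) = 1/1.1479 = 0.8712; α₂ = α₁·K2/[H⁺] = 0.002885
α₁ + 2α₂ = 0.8770
DIC = CA / (α₁ + 2α₂) = 2.43 / 0.8770 = 2.77 mmol/kg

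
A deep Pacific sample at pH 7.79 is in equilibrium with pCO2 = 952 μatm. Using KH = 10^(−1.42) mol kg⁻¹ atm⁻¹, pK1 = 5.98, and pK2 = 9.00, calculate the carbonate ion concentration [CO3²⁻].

[CO3²⁻] = 0.144 mmol/kg

[CO2*] = KH · pCO2 = 10^(−1.42) × 952×10^-6 = 3.619×10^-5 mol/kg
α₀ = 1/(1 + K1/[H⁺] + K1K2/[H⁺]²) = 1/(1 + 10^+1.81 + 10^+0.60) = 0.01438
DIC = [CO2*]/α₀ = 3.619×10^-5 / 0.01438 = 2.517 mmol/kg
[CO3²⁻] = α₂·DIC; α₂ = 0.05724, so [CO3²⁻] = 0.05724 × 2.517 = 0.144 mmol/kg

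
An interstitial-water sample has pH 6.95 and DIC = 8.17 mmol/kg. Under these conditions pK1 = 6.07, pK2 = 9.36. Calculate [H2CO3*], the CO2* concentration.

[CO2*] = 0.948 mmol/kg

α₀ = 1 / (1 + K1/[H⁺] + K1K2/[H⁺]²) = 1 / (1 + 10^+0.88 + 10^-1.53)
   = 1 / (1 + 7.5858 + 0.029512) = 1/8.6153 = 0.1161
[CO2*] = α₀ × DIC = 0.1161 × 8.17 = 0.948 mmol/kg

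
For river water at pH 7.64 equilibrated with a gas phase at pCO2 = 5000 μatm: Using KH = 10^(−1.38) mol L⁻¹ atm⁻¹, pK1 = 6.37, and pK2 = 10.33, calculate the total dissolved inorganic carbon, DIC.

DIC = 4.10 mmol/L

[CO2*] = KH · pCO2 = 10^(−1.38) × 5000×10^-6 = 2.084×10^-4 mol/L
α₀ = 1/(1 + K1/[H⁺] + K1K2/[H⁺]²) = 1/(1 + 10^+1.27 + 10^-1.42) = 0.05087
DIC = [CO2*]/α₀ = 2.084×10^-4 / 0.05087 = 4.10 mmol/L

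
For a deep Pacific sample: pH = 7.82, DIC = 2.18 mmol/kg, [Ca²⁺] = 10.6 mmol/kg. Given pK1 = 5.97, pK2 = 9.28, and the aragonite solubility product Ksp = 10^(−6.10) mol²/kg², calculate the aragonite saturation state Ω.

α₂ = 1 / (1 + [H⁺]/K2 + [H⁺]²/(K1K2)) = 1 / (1 + 10^+1.46 + 10^-0.39)
   = 1 / (1 + 28.840 + 0.40738) = 1/30.248 = 0.03306
[CO3²⁻] = α₂ × DIC = 0.03306 × 2.18 = 0.07207 mmol/kg
Ksp = 10^(−6.10) = 7.943×10^-7
Ω = [Ca²⁺][CO3²⁻]/Ksp = (10.6×10^-3)(7.207×10^-5) / 7.943×10^-7 = 0.962

Ω = 0.962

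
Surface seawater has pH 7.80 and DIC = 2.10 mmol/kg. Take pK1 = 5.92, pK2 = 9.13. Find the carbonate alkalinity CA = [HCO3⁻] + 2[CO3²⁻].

CA = [HCO3⁻] + 2[CO3²⁻] = (α₁ + 2α₂)·DIC
At pH 7.80: [H⁺]/K1 = 10^-1.88 = 0.013183, K2/[H⁺] = 10^-1.33 = 0.046774
α₁ = 1/(1 + 0.013183 + 0.046774) = 1/1.0600 = 0.9434; α₂ = α₁·K2/[H⁺] = 0.04413
α₁ + 2α₂ = 1.0317
CA = 1.0317 × 2.10 = 2.17 mmol/kg

CA = 2.17 mmol/kg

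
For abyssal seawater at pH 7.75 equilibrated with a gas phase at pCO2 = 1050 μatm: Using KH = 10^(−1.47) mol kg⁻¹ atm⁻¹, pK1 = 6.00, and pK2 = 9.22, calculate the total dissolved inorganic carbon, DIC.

DIC = 2.10 mmol/kg

[CO2*] = KH · pCO2 = 10^(−1.47) × 1050×10^-6 = 3.558×10^-5 mol/kg
α₀ = 1/(1 + K1/[H⁺] + K1K2/[H⁺]²) = 1/(1 + 10^+1.75 + 10^+0.28) = 0.01691
DIC = [CO2*]/α₀ = 3.558×10^-5 / 0.01691 = 2.10 mmol/kg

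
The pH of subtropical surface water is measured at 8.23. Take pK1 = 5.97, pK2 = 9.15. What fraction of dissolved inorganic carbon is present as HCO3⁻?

α₁ = 0.888

α₁ = 1 / (1 + [H⁺]/K1 + K2/[H⁺]) = 1 / (1 + 10^-2.26 + 10^-0.92)
   = 1 / (1 + 0.0054954 + 0.12023) = 1/1.1257 = 0.8883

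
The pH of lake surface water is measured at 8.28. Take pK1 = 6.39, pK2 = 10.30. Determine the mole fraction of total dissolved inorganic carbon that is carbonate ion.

α₂ = 1 / (1 + [H⁺]/K2 + [H⁺]²/(K1K2)) = 1 / (1 + 10^+2.02 + 10^+0.13)
   = 1 / (1 + 104.71 + 1.3490) = 1/107.06 = 0.009340

α₂ = 0.00934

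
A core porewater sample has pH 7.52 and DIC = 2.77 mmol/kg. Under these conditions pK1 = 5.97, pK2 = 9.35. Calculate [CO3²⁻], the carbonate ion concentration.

[CO3²⁻] = 0.0393 mmol/kg

α₂ = 1 / (1 + [H⁺]/K2 + [H⁺]²/(K1K2)) = 1 / (1 + 10^+1.83 + 10^+0.28)
   = 1 / (1 + 67.608 + 1.9055) = 1/70.514 = 0.01418
[CO3²⁻] = α₂ × DIC = 0.01418 × 2.77 = 0.0393 mmol/kg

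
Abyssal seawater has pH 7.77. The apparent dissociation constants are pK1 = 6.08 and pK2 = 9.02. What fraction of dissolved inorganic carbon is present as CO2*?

α₀ = 0.0190

α₀ = 1 / (1 + K1/[H⁺] + K1K2/[H⁺]²) = 1 / (1 + 10^+1.69 + 10^+0.44)
   = 1 / (1 + 48.978 + 2.7542) = 1/52.732 = 0.01896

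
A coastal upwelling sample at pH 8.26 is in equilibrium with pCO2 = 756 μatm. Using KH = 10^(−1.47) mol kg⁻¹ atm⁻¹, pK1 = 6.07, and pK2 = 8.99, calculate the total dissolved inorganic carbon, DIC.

[CO2*] = KH · pCO2 = 10^(−1.47) × 756×10^-6 = 2.562×10^-5 mol/kg
α₀ = 1/(1 + K1/[H⁺] + K1K2/[H⁺]²) = 1/(1 + 10^+2.19 + 10^+1.46) = 0.005414
DIC = [CO2*]/α₀ = 2.562×10^-5 / 0.005414 = 4.73 mmol/kg

DIC = 4.73 mmol/kg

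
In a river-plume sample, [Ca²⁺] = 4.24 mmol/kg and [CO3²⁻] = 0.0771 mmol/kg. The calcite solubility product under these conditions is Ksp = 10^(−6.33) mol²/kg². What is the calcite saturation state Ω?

Ω = 0.699

Ksp = 10^(−6.33) = 4.677×10^-7
Ω = [Ca²⁺][CO3²⁻]/Ksp = (4.24×10^-3)(0.0771×10^-3) / 4.677×10^-7 = 0.699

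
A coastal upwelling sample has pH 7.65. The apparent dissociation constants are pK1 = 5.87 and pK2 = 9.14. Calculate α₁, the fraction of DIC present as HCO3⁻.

α₁ = 1 / (1 + [H⁺]/K1 + K2/[H⁺]) = 1 / (1 + 10^-1.78 + 10^-1.49)
   = 1 / (1 + 0.016596 + 0.032359) = 1/1.0490 = 0.9533

α₁ = 0.953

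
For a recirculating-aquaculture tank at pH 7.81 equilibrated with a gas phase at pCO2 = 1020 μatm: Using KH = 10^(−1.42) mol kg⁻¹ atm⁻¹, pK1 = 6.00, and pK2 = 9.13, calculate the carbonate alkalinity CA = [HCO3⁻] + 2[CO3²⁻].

CA = 2.74 mmol/kg

[CO2*] = KH · pCO2 = 10^(−1.42) × 1020×10^-6 = 3.878×10^-5 mol/kg
α₀ = 1/(1 + K1/[H⁺] + K1K2/[H⁺]²) = 1/(1 + 10^+1.81 + 10^+0.49) = 0.01457
DIC = [CO2*]/α₀ = 3.878×10^-5 / 0.01457 = 2.662 mmol/kg
CA = (α₁ + 2α₂)·DIC = (0.9404 + 2×0.04501) × 2.662 = 2.74 mmol/kg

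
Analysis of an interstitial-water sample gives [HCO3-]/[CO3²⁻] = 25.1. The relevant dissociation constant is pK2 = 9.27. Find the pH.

From K2 = [H⁺][CO3²⁻]/[HCO3-]:  pH = pK2 − log₁₀([HCO3-]/[CO3²⁻])
log₁₀(25.1) = +1.400
pH = 9.27 − (+1.400) = 7.87

pH = 7.87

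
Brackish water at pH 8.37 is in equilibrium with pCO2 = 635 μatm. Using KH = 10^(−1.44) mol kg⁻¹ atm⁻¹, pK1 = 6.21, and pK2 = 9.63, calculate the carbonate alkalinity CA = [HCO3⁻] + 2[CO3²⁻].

CA = 3.70 mmol/kg

[CO2*] = KH · pCO2 = 10^(−1.44) × 635×10^-6 = 2.306×10^-5 mol/kg
α₀ = 1/(1 + K1/[H⁺] + K1K2/[H⁺]²) = 1/(1 + 10^+2.16 + 10^+0.90) = 0.006515
DIC = [CO2*]/α₀ = 2.306×10^-5 / 0.006515 = 3.539 mmol/kg
CA = (α₁ + 2α₂)·DIC = (0.9417 + 2×0.05175) × 3.539 = 3.70 mmol/kg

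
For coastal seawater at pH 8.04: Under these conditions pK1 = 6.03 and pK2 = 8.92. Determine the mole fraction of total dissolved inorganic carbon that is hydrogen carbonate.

α₁ = 0.876

α₁ = 1 / (1 + [H⁺]/K1 + K2/[H⁺]) = 1 / (1 + 10^-2.01 + 10^-0.88)
   = 1 / (1 + 0.0097724 + 0.13183) = 1/1.1416 = 0.8760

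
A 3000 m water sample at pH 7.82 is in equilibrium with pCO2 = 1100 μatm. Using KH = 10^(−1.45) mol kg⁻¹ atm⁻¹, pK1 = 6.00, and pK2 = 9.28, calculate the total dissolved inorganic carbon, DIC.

DIC = 2.71 mmol/kg

[CO2*] = KH · pCO2 = 10^(−1.45) × 1100×10^-6 = 3.903×10^-5 mol/kg
α₀ = 1/(1 + K1/[H⁺] + K1K2/[H⁺]²) = 1/(1 + 10^+1.82 + 10^+0.36) = 0.01442
DIC = [CO2*]/α₀ = 3.903×10^-5 / 0.01442 = 2.71 mmol/kg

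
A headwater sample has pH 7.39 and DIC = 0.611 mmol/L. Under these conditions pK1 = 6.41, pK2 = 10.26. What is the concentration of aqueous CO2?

[CO2*] = 0.0578 mmol/L

α₀ = 1 / (1 + K1/[H⁺] + K1K2/[H⁺]²) = 1 / (1 + 10^+0.98 + 10^-1.89)
   = 1 / (1 + 9.5499 + 0.012882) = 1/10.563 = 0.09467
[CO2*] = α₀ × DIC = 0.09467 × 0.611 = 0.0578 mmol/L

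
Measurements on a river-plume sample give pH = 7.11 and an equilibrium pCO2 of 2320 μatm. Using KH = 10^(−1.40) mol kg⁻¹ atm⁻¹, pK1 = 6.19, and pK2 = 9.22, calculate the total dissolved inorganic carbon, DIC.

DIC = 0.867 mmol/kg

[CO2*] = KH · pCO2 = 10^(−1.40) × 2320×10^-6 = 9.236×10^-5 mol/kg
α₀ = 1/(1 + K1/[H⁺] + K1K2/[H⁺]²) = 1/(1 + 10^+0.92 + 10^-1.19) = 0.1066
DIC = [CO2*]/α₀ = 9.236×10^-5 / 0.1066 = 0.867 mmol/kg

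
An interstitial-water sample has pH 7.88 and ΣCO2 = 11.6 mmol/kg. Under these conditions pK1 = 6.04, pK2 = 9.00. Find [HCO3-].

[HCO3⁻] = 10.6 mmol/kg

α₁ = 1 / (1 + [H⁺]/K1 + K2/[H⁺]) = 1 / (1 + 10^-1.84 + 10^-1.12)
   = 1 / (1 + 0.014454 + 0.075858) = 1/1.0903 = 0.9172
[HCO3⁻] = α₁ × DIC = 0.9172 × 11.6 = 10.6 mmol/kg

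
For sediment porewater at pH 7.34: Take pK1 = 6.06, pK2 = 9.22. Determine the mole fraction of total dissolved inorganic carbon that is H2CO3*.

α₀ = 1 / (1 + K1/[H⁺] + K1K2/[H⁺]²) = 1 / (1 + 10^+1.28 + 10^-0.60)
   = 1 / (1 + 19.055 + 0.25119) = 1/20.306 = 0.04925

α₀ = 0.0492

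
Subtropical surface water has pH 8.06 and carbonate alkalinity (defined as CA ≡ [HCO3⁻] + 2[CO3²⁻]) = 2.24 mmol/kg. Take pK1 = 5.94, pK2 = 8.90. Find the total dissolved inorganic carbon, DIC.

CA = [HCO3⁻] + 2[CO3²⁻] = (α₁ + 2α₂)·DIC
At pH 8.06: [H⁺]/K1 = 10^-2.12 = 0.0075858, K2/[H⁺] = 10^-0.84 = 0.14454
α₁ = 1/(1 + 0.0075858 + 0.14454) = 1/1.1521 = 0.8680; α₂ = α₁·K2/[H⁺] = 0.1255
α₁ + 2α₂ = 1.1189
DIC = CA / (α₁ + 2α₂) = 2.24 / 1.1189 = 2.00 mmol/kg

DIC = 2.00 mmol/kg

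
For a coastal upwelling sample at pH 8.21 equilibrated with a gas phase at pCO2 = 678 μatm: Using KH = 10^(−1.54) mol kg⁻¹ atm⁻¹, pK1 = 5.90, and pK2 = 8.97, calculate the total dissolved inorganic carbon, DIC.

[CO2*] = KH · pCO2 = 10^(−1.54) × 678×10^-6 = 1.955×10^-5 mol/kg
α₀ = 1/(1 + K1/[H⁺] + K1K2/[H⁺]²) = 1/(1 + 10^+2.31 + 10^+1.55) = 0.004155
DIC = [CO2*]/α₀ = 1.955×10^-5 / 0.004155 = 4.71 mmol/kg

DIC = 4.71 mmol/kg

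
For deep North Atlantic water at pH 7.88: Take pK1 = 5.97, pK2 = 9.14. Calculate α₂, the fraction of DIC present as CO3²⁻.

α₂ = 0.0515

α₂ = 1 / (1 + [H⁺]/K2 + [H⁺]²/(K1K2)) = 1 / (1 + 10^+1.26 + 10^-0.65)
   = 1 / (1 + 18.197 + 0.22387) = 1/19.421 = 0.05149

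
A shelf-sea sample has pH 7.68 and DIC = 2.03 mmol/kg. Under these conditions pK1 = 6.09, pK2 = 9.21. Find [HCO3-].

[HCO3⁻] = 1.92 mmol/kg

α₁ = 1 / (1 + [H⁺]/K1 + K2/[H⁺]) = 1 / (1 + 10^-1.59 + 10^-1.53)
   = 1 / (1 + 0.025704 + 0.029512) = 1/1.0552 = 0.9477
[HCO3⁻] = α₁ × DIC = 0.9477 × 2.03 = 1.92 mmol/kg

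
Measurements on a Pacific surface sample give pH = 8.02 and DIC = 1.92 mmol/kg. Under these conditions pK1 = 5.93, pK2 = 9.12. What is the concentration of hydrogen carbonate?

[HCO3⁻] = 1.77 mmol/kg

α₁ = 1 / (1 + [H⁺]/K1 + K2/[H⁺]) = 1 / (1 + 10^-2.09 + 10^-1.10)
   = 1 / (1 + 0.0081283 + 0.079433) = 1/1.0876 = 0.9195
[HCO3⁻] = α₁ × DIC = 0.9195 × 1.92 = 1.77 mmol/kg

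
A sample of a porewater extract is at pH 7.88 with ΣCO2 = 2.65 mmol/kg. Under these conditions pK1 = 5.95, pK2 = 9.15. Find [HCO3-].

[HCO3⁻] = 2.49 mmol/kg

α₁ = 1 / (1 + [H⁺]/K1 + K2/[H⁺]) = 1 / (1 + 10^-1.93 + 10^-1.27)
   = 1 / (1 + 0.011749 + 0.053703) = 1/1.0655 = 0.9386
[HCO3⁻] = α₁ × DIC = 0.9386 × 2.65 = 2.49 mmol/kg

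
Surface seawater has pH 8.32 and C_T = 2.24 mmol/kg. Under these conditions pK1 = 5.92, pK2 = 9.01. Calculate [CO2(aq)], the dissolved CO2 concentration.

[CO2*] = 7.38 μmol/kg

α₀ = 1 / (1 + K1/[H⁺] + K1K2/[H⁺]²) = 1 / (1 + 10^+2.40 + 10^+1.71)
   = 1 / (1 + 251.19 + 51.286) = 1/303.47 = 0.003295
[CO2*] = α₀ × DIC = 0.003295 × 2.24 = 0.00738 mmol/kg = 7.38 μmol/kg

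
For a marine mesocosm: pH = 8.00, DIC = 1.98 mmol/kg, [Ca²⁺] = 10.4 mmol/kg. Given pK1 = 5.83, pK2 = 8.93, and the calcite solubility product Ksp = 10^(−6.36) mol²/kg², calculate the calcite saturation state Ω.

Ω = 4.93

α₂ = 1 / (1 + [H⁺]/K2 + [H⁺]²/(K1K2)) = 1 / (1 + 10^+0.93 + 10^-1.24)
   = 1 / (1 + 8.5114 + 0.057544) = 1/9.5689 = 0.1045
[CO3²⁻] = α₂ × DIC = 0.1045 × 1.98 = 0.2069 mmol/kg
Ksp = 10^(−6.36) = 4.365×10^-7
Ω = [Ca²⁺][CO3²⁻]/Ksp = (10.4×10^-3)(2.069×10^-4) / 4.365×10^-7 = 4.93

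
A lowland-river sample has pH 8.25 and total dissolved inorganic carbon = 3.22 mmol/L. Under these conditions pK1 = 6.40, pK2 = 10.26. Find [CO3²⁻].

[CO3²⁻] = 0.0307 mmol/L

α₂ = 1 / (1 + [H⁺]/K2 + [H⁺]²/(K1K2)) = 1 / (1 + 10^+2.01 + 10^+0.16)
   = 1 / (1 + 102.33 + 1.4454) = 1/104.77 = 0.009544
[CO3²⁻] = α₂ × DIC = 0.009544 × 3.22 = 0.0307 mmol/L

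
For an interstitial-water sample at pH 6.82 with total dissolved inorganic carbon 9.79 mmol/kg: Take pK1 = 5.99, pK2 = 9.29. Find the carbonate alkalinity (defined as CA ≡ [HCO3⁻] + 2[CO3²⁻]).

CA = 8.56 mmol/kg

CA = [HCO3⁻] + 2[CO3²⁻] = (α₁ + 2α₂)·DIC
At pH 6.82: [H⁺]/K1 = 10^-0.83 = 0.14791, K2/[H⁺] = 10^-2.47 = 0.0033884
α₁ = 1/(1 + 0.14791 + 0.0033884) = 1/1.1513 = 0.8686; α₂ = α₁·K2/[H⁺] = 0.002943
α₁ + 2α₂ = 0.8745
CA = 0.8745 × 9.79 = 8.56 mmol/kg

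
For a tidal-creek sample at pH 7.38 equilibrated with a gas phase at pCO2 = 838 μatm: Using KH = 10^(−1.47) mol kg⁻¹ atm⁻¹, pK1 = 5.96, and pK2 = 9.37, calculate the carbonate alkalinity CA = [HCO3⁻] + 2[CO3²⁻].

CA = 0.762 mmol/kg

[CO2*] = KH · pCO2 = 10^(−1.47) × 838×10^-6 = 2.840×10^-5 mol/kg
α₀ = 1/(1 + K1/[H⁺] + K1K2/[H⁺]²) = 1/(1 + 10^+1.42 + 10^-0.57) = 0.03627
DIC = [CO2*]/α₀ = 2.840×10^-5 / 0.03627 = 0.7829 mmol/kg
CA = (α₁ + 2α₂)·DIC = (0.9540 + 2×0.009762) × 0.7829 = 0.762 mmol/kg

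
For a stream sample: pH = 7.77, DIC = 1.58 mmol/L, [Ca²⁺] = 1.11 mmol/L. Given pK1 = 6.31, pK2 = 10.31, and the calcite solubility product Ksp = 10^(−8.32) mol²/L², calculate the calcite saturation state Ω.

α₂ = 1 / (1 + [H⁺]/K2 + [H⁺]²/(K1K2)) = 1 / (1 + 10^+2.54 + 10^+1.08)
   = 1 / (1 + 346.74 + 12.023) = 1/359.76 = 0.002780
[CO3²⁻] = α₂ × DIC = 0.002780 × 1.58 = 0.004392 mmol/L = 4.392 μmol/L
Ksp = 10^(−8.32) = 4.786×10^-9
Ω = [Ca²⁺][CO3²⁻]/Ksp = (1.11×10^-3)(4.392×10^-6) / 4.786×10^-9 = 1.02

Ω = 1.02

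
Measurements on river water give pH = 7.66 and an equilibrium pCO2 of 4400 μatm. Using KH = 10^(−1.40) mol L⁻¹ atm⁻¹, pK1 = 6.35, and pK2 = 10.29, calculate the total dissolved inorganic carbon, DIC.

[CO2*] = KH · pCO2 = 10^(−1.40) × 4400×10^-6 = 1.752×10^-4 mol/L
α₀ = 1/(1 + K1/[H⁺] + K1K2/[H⁺]²) = 1/(1 + 10^+1.31 + 10^-1.32) = 0.04659
DIC = [CO2*]/α₀ = 1.752×10^-4 / 0.04659 = 3.76 mmol/L

DIC = 3.76 mmol/L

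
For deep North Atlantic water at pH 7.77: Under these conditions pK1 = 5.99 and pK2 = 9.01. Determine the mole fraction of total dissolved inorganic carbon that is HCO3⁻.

α₁ = 1 / (1 + [H⁺]/K1 + K2/[H⁺]) = 1 / (1 + 10^-1.78 + 10^-1.24)
   = 1 / (1 + 0.016596 + 0.057544) = 1/1.0741 = 0.9310

α₁ = 0.931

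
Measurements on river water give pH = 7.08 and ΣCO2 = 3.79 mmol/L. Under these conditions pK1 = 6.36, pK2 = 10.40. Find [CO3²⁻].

[CO3²⁻] = 1.52 μmol/L

α₂ = 1 / (1 + [H⁺]/K2 + [H⁺]²/(K1K2)) = 1 / (1 + 10^+3.32 + 10^+2.60)
   = 1 / (1 + 2089.3 + 398.11) = 1/2488.4 = 0.0004019
[CO3²⁻] = α₂ × DIC = 0.0004019 × 3.79 = 0.00152 mmol/L = 1.52 μmol/L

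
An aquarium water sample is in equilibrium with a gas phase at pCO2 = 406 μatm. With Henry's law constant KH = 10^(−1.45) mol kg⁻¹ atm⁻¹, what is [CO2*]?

KH = 10^(−1.45) = 3.548×10^-2 mol kg⁻¹ atm⁻¹
[CO2*] = KH · pCO2 = 3.548×10^-2 × 406×10^-6 atm = 1.44×10^-5 mol/kg

[CO2*] = 14.4 μmol/kg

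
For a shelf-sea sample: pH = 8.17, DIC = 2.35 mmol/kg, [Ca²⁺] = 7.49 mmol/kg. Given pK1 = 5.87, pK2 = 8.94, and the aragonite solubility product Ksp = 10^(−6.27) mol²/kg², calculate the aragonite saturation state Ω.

Ω = 4.74

α₂ = 1 / (1 + [H⁺]/K2 + [H⁺]²/(K1K2)) = 1 / (1 + 10^+0.77 + 10^-1.53)
   = 1 / (1 + 5.8884 + 0.029512) = 1/6.9179 = 0.1446
[CO3²⁻] = α₂ × DIC = 0.1446 × 2.35 = 0.3397 mmol/kg
Ksp = 10^(−6.27) = 5.370×10^-7
Ω = [Ca²⁺][CO3²⁻]/Ksp = (7.49×10^-3)(3.397×10^-4) / 5.370×10^-7 = 4.74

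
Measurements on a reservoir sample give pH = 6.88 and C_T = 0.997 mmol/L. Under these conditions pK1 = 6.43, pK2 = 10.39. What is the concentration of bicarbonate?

α₁ = 1 / (1 + [H⁺]/K1 + K2/[H⁺]) = 1 / (1 + 10^-0.45 + 10^-3.51)
   = 1 / (1 + 0.35481 + 0.00030903) = 1/1.3551 = 0.7379
[HCO3⁻] = α₁ × DIC = 0.7379 × 0.997 = 0.736 mmol/L

[HCO3⁻] = 0.736 mmol/L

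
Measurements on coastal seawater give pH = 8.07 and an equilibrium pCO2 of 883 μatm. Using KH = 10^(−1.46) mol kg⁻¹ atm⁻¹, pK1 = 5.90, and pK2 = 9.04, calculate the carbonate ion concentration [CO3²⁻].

[CO2*] = KH · pCO2 = 10^(−1.46) × 883×10^-6 = 3.062×10^-5 mol/kg
α₀ = 1/(1 + K1/[H⁺] + K1K2/[H⁺]²) = 1/(1 + 10^+2.17 + 10^+1.20) = 0.006069
DIC = [CO2*]/α₀ = 3.062×10^-5 / 0.006069 = 5.044 mmol/kg
[CO3²⁻] = α₂·DIC; α₂ = 0.09619, so [CO3²⁻] = 0.09619 × 5.044 = 0.485 mmol/kg

[CO3²⁻] = 0.485 mmol/kg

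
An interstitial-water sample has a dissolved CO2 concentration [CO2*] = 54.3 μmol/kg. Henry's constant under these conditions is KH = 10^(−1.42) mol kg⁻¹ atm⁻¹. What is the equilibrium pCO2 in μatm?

KH = 10^(−1.42) = 3.802×10^-2 mol kg⁻¹ atm⁻¹
pCO2 = [CO2*]/KH = 54.3×10^-6 / 3.802×10^-2 = 1.43×10^-3 atm = 1430 μatm

pCO2 = 1430 μatm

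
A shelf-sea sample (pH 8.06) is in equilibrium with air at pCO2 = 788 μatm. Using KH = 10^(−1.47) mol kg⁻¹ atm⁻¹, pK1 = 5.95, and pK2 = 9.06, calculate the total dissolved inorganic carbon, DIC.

DIC = 3.81 mmol/kg

[CO2*] = KH · pCO2 = 10^(−1.47) × 788×10^-6 = 2.670×10^-5 mol/kg
α₀ = 1/(1 + K1/[H⁺] + K1K2/[H⁺]²) = 1/(1 + 10^+2.11 + 10^+1.11) = 0.007007
DIC = [CO2*]/α₀ = 2.670×10^-5 / 0.007007 = 3.81 mmol/kg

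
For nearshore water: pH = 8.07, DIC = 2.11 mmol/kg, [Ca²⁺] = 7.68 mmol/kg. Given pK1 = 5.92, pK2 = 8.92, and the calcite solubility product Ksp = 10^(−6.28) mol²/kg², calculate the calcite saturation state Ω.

Ω = 3.80

α₂ = 1 / (1 + [H⁺]/K2 + [H⁺]²/(K1K2)) = 1 / (1 + 10^+0.85 + 10^-1.30)
   = 1 / (1 + 7.0795 + 0.050119) = 1/8.1296 = 0.1230
[CO3²⁻] = α₂ × DIC = 0.1230 × 2.11 = 0.2595 mmol/kg
Ksp = 10^(−6.28) = 5.248×10^-7
Ω = [Ca²⁺][CO3²⁻]/Ksp = (7.68×10^-3)(2.595×10^-4) / 5.248×10^-7 = 3.80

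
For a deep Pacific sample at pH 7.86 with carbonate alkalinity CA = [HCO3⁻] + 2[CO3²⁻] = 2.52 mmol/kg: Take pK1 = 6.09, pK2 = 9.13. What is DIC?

CA = [HCO3⁻] + 2[CO3²⁻] = (α₁ + 2α₂)·DIC
At pH 7.86: [H⁺]/K1 = 10^-1.77 = 0.016982, K2/[H⁺] = 10^-1.27 = 0.053703
α₁ = 1/(1 + 0.016982 + 0.053703) = 1/1.0707 = 0.9340; α₂ = α₁·K2/[H⁺] = 0.05016
α₁ + 2α₂ = 1.0343
DIC = CA / (α₁ + 2α₂) = 2.52 / 1.0343 = 2.44 mmol/kg

DIC = 2.44 mmol/kg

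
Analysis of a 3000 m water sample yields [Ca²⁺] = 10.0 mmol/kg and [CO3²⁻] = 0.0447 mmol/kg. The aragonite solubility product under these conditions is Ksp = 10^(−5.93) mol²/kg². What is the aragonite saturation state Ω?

Ω = 0.380

Ksp = 10^(−5.93) = 1.175×10^-6
Ω = [Ca²⁺][CO3²⁻]/Ksp = (10.0×10^-3)(0.0447×10^-3) / 1.175×10^-6 = 0.380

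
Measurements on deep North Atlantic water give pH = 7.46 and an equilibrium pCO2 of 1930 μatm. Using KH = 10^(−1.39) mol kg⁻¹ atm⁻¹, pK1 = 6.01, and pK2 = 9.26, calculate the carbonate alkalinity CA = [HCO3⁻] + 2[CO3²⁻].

[CO2*] = KH · pCO2 = 10^(−1.39) × 1930×10^-6 = 7.862×10^-5 mol/kg
α₀ = 1/(1 + K1/[H⁺] + K1K2/[H⁺]²) = 1/(1 + 10^+1.45 + 10^-0.35) = 0.03375
DIC = [CO2*]/α₀ = 7.862×10^-5 / 0.03375 = 2.330 mmol/kg
CA = (α₁ + 2α₂)·DIC = (0.9512 + 2×0.01508) × 2.330 = 2.29 mmol/kg

CA = 2.29 mmol/kg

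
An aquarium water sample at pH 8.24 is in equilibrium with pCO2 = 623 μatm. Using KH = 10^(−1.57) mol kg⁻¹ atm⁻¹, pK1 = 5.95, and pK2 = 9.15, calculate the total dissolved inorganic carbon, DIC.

DIC = 3.69 mmol/kg

[CO2*] = KH · pCO2 = 10^(−1.57) × 623×10^-6 = 1.677×10^-5 mol/kg
α₀ = 1/(1 + K1/[H⁺] + K1K2/[H⁺]²) = 1/(1 + 10^+2.29 + 10^+1.38) = 0.004546
DIC = [CO2*]/α₀ = 1.677×10^-5 / 0.004546 = 3.69 mmol/kg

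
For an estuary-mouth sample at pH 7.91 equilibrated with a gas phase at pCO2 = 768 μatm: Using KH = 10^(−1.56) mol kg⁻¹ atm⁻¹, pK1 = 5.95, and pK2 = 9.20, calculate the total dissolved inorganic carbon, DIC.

[CO2*] = KH · pCO2 = 10^(−1.56) × 768×10^-6 = 2.115×10^-5 mol/kg
α₀ = 1/(1 + K1/[H⁺] + K1K2/[H⁺]²) = 1/(1 + 10^+1.96 + 10^+0.67) = 0.01032
DIC = [CO2*]/α₀ = 2.115×10^-5 / 0.01032 = 2.05 mmol/kg

DIC = 2.05 mmol/kg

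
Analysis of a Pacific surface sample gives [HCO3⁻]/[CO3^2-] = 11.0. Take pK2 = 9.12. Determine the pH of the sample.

From K2 = [H⁺][CO3^2-]/[HCO3⁻]:  pH = pK2 − log₁₀([HCO3⁻]/[CO3^2-])
log₁₀(11.0) = +1.041
pH = 9.12 − (+1.041) = 8.08

pH = 8.08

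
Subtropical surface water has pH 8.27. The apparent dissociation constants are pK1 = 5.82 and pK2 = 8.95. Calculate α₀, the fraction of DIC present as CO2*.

α₀ = 1 / (1 + K1/[H⁺] + K1K2/[H⁺]²) = 1 / (1 + 10^+2.45 + 10^+1.77)
   = 1 / (1 + 281.84 + 58.884) = 1/341.72 = 0.002926

α₀ = 0.00293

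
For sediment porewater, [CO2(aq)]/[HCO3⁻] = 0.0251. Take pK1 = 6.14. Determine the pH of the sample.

pH = 7.74

From K1 = [H⁺][HCO3⁻]/[CO2(aq)]:  pH = pK1 − log₁₀([CO2(aq)]/[HCO3⁻])
log₁₀(0.0251) = -1.600
pH = 6.14 − (-1.600) = 7.74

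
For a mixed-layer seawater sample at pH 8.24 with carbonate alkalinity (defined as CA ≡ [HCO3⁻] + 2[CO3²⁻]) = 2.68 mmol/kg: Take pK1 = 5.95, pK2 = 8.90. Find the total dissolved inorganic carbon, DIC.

CA = [HCO3⁻] + 2[CO3²⁻] = (α₁ + 2α₂)·DIC
At pH 8.24: [H⁺]/K1 = 10^-2.29 = 0.0051286, K2/[H⁺] = 10^-0.66 = 0.21878
α₁ = 1/(1 + 0.0051286 + 0.21878) = 1/1.2239 = 0.8171; α₂ = α₁·K2/[H⁺] = 0.1788
α₁ + 2α₂ = 1.1746
DIC = CA / (α₁ + 2α₂) = 2.68 / 1.1746 = 2.28 mmol/kg

DIC = 2.28 mmol/kg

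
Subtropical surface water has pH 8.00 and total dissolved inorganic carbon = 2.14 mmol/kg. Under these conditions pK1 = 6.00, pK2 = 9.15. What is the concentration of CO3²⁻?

α₂ = 1 / (1 + [H⁺]/K2 + [H⁺]²/(K1K2)) = 1 / (1 + 10^+1.15 + 10^-0.85)
   = 1 / (1 + 14.125 + 0.14125) = 1/15.267 = 0.06550
[CO3²⁻] = α₂ × DIC = 0.06550 × 2.14 = 0.140 mmol/kg

[CO3²⁻] = 0.140 mmol/kg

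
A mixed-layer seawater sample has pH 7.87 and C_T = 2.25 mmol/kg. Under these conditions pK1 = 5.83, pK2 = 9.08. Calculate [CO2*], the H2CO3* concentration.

α₀ = 1 / (1 + K1/[H⁺] + K1K2/[H⁺]²) = 1 / (1 + 10^+2.04 + 10^+0.83)
   = 1 / (1 + 109.65 + 6.7608) = 1/117.41 = 0.008517
[CO2*] = α₀ × DIC = 0.008517 × 2.25 = 0.0192 mmol/kg = 19.2 μmol/kg

[CO2*] = 19.2 μmol/kg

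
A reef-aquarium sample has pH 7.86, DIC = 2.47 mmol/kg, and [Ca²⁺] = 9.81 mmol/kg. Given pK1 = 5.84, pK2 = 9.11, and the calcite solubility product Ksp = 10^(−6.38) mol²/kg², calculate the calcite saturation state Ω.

α₂ = 1 / (1 + [H⁺]/K2 + [H⁺]²/(K1K2)) = 1 / (1 + 10^+1.25 + 10^-0.77)
   = 1 / (1 + 17.783 + 0.16982) = 1/18.953 = 0.05276
[CO3²⁻] = α₂ × DIC = 0.05276 × 2.47 = 0.1303 mmol/kg
Ksp = 10^(−6.38) = 4.169×10^-7
Ω = [Ca²⁺][CO3²⁻]/Ksp = (9.81×10^-3)(1.303×10^-4) / 4.169×10^-7 = 3.07

Ω = 3.07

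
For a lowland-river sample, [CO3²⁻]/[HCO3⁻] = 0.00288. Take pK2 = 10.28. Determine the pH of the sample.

From K2 = [H⁺][CO3²⁻]/[HCO3⁻]:  pH = pK2 + log₁₀([CO3²⁻]/[HCO3⁻])
log₁₀(0.00288) = -2.541
pH = 10.28 + (-2.541) = 7.74

pH = 7.74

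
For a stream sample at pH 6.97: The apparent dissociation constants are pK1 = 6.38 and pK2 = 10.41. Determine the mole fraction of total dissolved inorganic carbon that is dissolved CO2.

α₀ = 1 / (1 + K1/[H⁺] + K1K2/[H⁺]²) = 1 / (1 + 10^+0.59 + 10^-2.85)
   = 1 / (1 + 3.8905 + 0.0014125) = 1/4.8919 = 0.2044

α₀ = 0.204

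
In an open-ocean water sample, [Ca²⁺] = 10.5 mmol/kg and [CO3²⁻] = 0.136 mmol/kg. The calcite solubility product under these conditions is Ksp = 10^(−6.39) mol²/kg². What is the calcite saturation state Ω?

Ω = 3.51

Ksp = 10^(−6.39) = 4.074×10^-7
Ω = [Ca²⁺][CO3²⁻]/Ksp = (10.5×10^-3)(0.136×10^-3) / 4.074×10^-7 = 3.51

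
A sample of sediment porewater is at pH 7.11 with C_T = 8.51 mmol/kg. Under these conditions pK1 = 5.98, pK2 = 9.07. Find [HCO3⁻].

α₁ = 1 / (1 + [H⁺]/K1 + K2/[H⁺]) = 1 / (1 + 10^-1.13 + 10^-1.96)
   = 1 / (1 + 0.074131 + 0.010965) = 1/1.0851 = 0.9216
[HCO3⁻] = α₁ × DIC = 0.9216 × 8.51 = 7.84 mmol/kg

[HCO3⁻] = 7.84 mmol/kg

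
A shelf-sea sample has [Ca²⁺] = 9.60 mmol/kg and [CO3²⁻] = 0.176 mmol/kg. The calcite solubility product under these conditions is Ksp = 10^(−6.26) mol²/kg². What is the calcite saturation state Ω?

Ksp = 10^(−6.26) = 5.495×10^-7
Ω = [Ca²⁺][CO3²⁻]/Ksp = (9.60×10^-3)(0.176×10^-3) / 5.495×10^-7 = 3.07

Ω = 3.07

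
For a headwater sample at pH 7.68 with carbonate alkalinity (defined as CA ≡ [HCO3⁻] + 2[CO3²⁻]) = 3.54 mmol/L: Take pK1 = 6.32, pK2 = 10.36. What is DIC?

CA = [HCO3⁻] + 2[CO3²⁻] = (α₁ + 2α₂)·DIC
At pH 7.68: [H⁺]/K1 = 10^-1.36 = 0.043652, K2/[H⁺] = 10^-2.68 = 0.0020893
α₁ = 1/(1 + 0.043652 + 0.0020893) = 1/1.0457 = 0.9563; α₂ = α₁·K2/[H⁺] = 0.001998
α₁ + 2α₂ = 0.9603
DIC = CA / (α₁ + 2α₂) = 3.54 / 0.9603 = 3.69 mmol/L

DIC = 3.69 mmol/L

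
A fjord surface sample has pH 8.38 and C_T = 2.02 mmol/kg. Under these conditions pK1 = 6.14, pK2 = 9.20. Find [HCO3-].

[HCO3⁻] = 1.75 mmol/kg

α₁ = 1 / (1 + [H⁺]/K1 + K2/[H⁺]) = 1 / (1 + 10^-2.24 + 10^-0.82)
   = 1 / (1 + 0.0057544 + 0.15136) = 1/1.1571 = 0.8642
[HCO3⁻] = α₁ × DIC = 0.8642 × 2.02 = 1.75 mmol/kg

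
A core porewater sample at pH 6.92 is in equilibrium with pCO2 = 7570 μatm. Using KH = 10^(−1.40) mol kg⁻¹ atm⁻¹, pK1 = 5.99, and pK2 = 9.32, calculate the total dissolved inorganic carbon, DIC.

DIC = 2.88 mmol/kg

[CO2*] = KH · pCO2 = 10^(−1.40) × 7570×10^-6 = 3.014×10^-4 mol/kg
α₀ = 1/(1 + K1/[H⁺] + K1K2/[H⁺]²) = 1/(1 + 10^+0.93 + 10^-1.47) = 0.1048
DIC = [CO2*]/α₀ = 3.014×10^-4 / 0.1048 = 2.88 mmol/kg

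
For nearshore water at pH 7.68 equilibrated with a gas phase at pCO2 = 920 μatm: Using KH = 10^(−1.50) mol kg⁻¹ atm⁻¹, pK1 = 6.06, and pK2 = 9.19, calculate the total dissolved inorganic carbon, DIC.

[CO2*] = KH · pCO2 = 10^(−1.50) × 920×10^-6 = 2.909×10^-5 mol/kg
α₀ = 1/(1 + K1/[H⁺] + K1K2/[H⁺]²) = 1/(1 + 10^+1.62 + 10^+0.11) = 0.02274
DIC = [CO2*]/α₀ = 2.909×10^-5 / 0.02274 = 1.28 mmol/kg

DIC = 1.28 mmol/kg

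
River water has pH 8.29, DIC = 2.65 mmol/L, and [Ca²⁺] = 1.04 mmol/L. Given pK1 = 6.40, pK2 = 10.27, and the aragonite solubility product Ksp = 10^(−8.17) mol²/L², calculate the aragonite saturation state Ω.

Ω = 4.17

α₂ = 1 / (1 + [H⁺]/K2 + [H⁺]²/(K1K2)) = 1 / (1 + 10^+1.98 + 10^+0.09)
   = 1 / (1 + 95.499 + 1.2303) = 1/97.730 = 0.01023
[CO3²⁻] = α₂ × DIC = 0.01023 × 2.65 = 0.02712 mmol/L
Ksp = 10^(−8.17) = 6.761×10^-9
Ω = [Ca²⁺][CO3²⁻]/Ksp = (1.04×10^-3)(2.712×10^-5) / 6.761×10^-9 = 4.17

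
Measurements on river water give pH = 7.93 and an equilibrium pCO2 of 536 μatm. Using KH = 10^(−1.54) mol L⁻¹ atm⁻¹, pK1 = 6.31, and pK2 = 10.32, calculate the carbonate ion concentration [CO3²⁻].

[CO3²⁻] = 2.63 μmol/L

[CO2*] = KH · pCO2 = 10^(−1.54) × 536×10^-6 = 1.546×10^-5 mol/L
α₀ = 1/(1 + K1/[H⁺] + K1K2/[H⁺]²) = 1/(1 + 10^+1.62 + 10^-0.77) = 0.02333
DIC = [CO2*]/α₀ = 1.546×10^-5 / 0.02333 = 0.6625 mmol/L
[CO3²⁻] = α₂·DIC; α₂ = 0.003963, so [CO3²⁻] = 0.003963 × 0.6625 = 0.00263 mmol/L = 2.63 μmol/L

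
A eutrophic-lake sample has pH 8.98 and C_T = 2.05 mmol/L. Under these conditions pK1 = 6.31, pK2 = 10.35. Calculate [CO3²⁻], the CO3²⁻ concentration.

[CO3²⁻] = 0.0837 mmol/L

α₂ = 1 / (1 + [H⁺]/K2 + [H⁺]²/(K1K2)) = 1 / (1 + 10^+1.37 + 10^-1.30)
   = 1 / (1 + 23.442 + 0.050119) = 1/24.492 = 0.04083
[CO3²⁻] = α₂ × DIC = 0.04083 × 2.05 = 0.0837 mmol/L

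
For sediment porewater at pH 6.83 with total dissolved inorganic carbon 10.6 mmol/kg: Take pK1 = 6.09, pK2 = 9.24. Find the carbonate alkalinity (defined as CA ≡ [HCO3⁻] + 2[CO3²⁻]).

CA = 9.01 mmol/kg

CA = [HCO3⁻] + 2[CO3²⁻] = (α₁ + 2α₂)·DIC
At pH 6.83: [H⁺]/K1 = 10^-0.74 = 0.18197, K2/[H⁺] = 10^-2.41 = 0.0038905
α₁ = 1/(1 + 0.18197 + 0.0038905) = 1/1.1859 = 0.8433; α₂ = α₁·K2/[H⁺] = 0.003281
α₁ + 2α₂ = 0.8498
CA = 0.8498 × 10.6 = 9.01 mmol/kg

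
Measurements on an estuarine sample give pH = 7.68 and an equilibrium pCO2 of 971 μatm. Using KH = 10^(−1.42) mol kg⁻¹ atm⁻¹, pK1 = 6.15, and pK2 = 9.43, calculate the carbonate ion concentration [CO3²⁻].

[CO2*] = KH · pCO2 = 10^(−1.42) × 971×10^-6 = 3.692×10^-5 mol/kg
α₀ = 1/(1 + K1/[H⁺] + K1K2/[H⁺]²) = 1/(1 + 10^+1.53 + 10^-0.22) = 0.02818
DIC = [CO2*]/α₀ = 3.692×10^-5 / 0.02818 = 1.310 mmol/kg
[CO3²⁻] = α₂·DIC; α₂ = 0.01698, so [CO3²⁻] = 0.01698 × 1.310 = 0.0222 mmol/kg

[CO3²⁻] = 0.0222 mmol/kg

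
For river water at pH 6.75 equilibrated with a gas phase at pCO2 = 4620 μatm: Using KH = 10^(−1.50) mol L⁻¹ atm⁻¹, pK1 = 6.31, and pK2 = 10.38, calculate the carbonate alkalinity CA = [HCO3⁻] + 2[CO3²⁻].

[CO2*] = KH · pCO2 = 10^(−1.50) × 4620×10^-6 = 1.461×10^-4 mol/L
α₀ = 1/(1 + K1/[H⁺] + K1K2/[H⁺]²) = 1/(1 + 10^+0.44 + 10^-3.19) = 0.2663
DIC = [CO2*]/α₀ = 1.461×10^-4 / 0.2663 = 0.5486 mmol/L
CA = (α₁ + 2α₂)·DIC = (0.7335 + 2×0.0001720) × 0.5486 = 0.403 mmol/L

CA = 0.403 mmol/L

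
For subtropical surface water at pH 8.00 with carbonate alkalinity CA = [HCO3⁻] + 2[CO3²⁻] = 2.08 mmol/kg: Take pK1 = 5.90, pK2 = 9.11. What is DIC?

CA = [HCO3⁻] + 2[CO3²⁻] = (α₁ + 2α₂)·DIC
At pH 8.00: [H⁺]/K1 = 10^-2.10 = 0.0079433, K2/[H⁺] = 10^-1.11 = 0.077625
α₁ = 1/(1 + 0.0079433 + 0.077625) = 1/1.0856 = 0.9212; α₂ = α₁·K2/[H⁺] = 0.07151
α₁ + 2α₂ = 1.0642
DIC = CA / (α₁ + 2α₂) = 2.08 / 1.0642 = 1.95 mmol/kg

DIC = 1.95 mmol/kg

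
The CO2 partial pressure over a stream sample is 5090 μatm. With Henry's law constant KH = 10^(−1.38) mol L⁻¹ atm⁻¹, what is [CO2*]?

KH = 10^(−1.38) = 4.169×10^-2 mol L⁻¹ atm⁻¹
[CO2*] = KH · pCO2 = 4.169×10^-2 × 5090×10^-6 atm = 2.12×10^-4 mol/L

[CO2*] = 212 μmol/L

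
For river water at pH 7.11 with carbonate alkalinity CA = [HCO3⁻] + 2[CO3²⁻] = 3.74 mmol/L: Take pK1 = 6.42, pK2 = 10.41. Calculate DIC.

DIC = 4.50 mmol/L

CA = [HCO3⁻] + 2[CO3²⁻] = (α₁ + 2α₂)·DIC
At pH 7.11: [H⁺]/K1 = 10^-0.69 = 0.20417, K2/[H⁺] = 10^-3.30 = 0.00050119
α₁ = 1/(1 + 0.20417 + 0.00050119) = 1/1.2047 = 0.8301; α₂ = α₁·K2/[H⁺] = 0.0004160
α₁ + 2α₂ = 0.8309
DIC = CA / (α₁ + 2α₂) = 3.74 / 0.8309 = 4.50 mmol/L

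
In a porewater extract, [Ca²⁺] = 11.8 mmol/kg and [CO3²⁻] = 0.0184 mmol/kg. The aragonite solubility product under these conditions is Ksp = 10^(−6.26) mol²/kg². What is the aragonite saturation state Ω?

Ω = 0.395

Ksp = 10^(−6.26) = 5.495×10^-7
Ω = [Ca²⁺][CO3²⁻]/Ksp = (11.8×10^-3)(0.0184×10^-3) / 5.495×10^-7 = 0.395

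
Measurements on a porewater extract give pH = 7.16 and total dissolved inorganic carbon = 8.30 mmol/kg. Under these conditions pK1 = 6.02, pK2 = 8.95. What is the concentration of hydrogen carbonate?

α₁ = 1 / (1 + [H⁺]/K1 + K2/[H⁺]) = 1 / (1 + 10^-1.14 + 10^-1.79)
   = 1 / (1 + 0.072444 + 0.016218) = 1/1.0887 = 0.9186
[HCO3⁻] = α₁ × DIC = 0.9186 × 8.30 = 7.62 mmol/kg

[HCO3⁻] = 7.62 mmol/kg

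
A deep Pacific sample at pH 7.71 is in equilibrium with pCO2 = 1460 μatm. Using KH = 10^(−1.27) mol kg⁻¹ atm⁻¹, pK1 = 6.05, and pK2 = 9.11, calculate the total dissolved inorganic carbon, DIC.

[CO2*] = KH · pCO2 = 10^(−1.27) × 1460×10^-6 = 7.841×10^-5 mol/kg
α₀ = 1/(1 + K1/[H⁺] + K1K2/[H⁺]²) = 1/(1 + 10^+1.66 + 10^+0.26) = 0.02061
DIC = [CO2*]/α₀ = 7.841×10^-5 / 0.02061 = 3.80 mmol/kg

DIC = 3.80 mmol/kg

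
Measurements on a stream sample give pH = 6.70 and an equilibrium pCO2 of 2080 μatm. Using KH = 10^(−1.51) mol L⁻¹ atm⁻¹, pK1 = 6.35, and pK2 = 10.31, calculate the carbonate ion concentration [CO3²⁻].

[CO3²⁻] = 0.0353 μmol/L

[CO2*] = KH · pCO2 = 10^(−1.51) × 2080×10^-6 = 6.428×10^-5 mol/L
α₀ = 1/(1 + K1/[H⁺] + K1K2/[H⁺]²) = 1/(1 + 10^+0.35 + 10^-3.26) = 0.3087
DIC = [CO2*]/α₀ = 6.428×10^-5 / 0.3087 = 0.2082 mmol/L
[CO3²⁻] = α₂·DIC; α₂ = 0.0001696, so [CO3²⁻] = 0.0001696 × 0.2082 = 3.53×10^-5 mmol/L = 0.0353 μmol/L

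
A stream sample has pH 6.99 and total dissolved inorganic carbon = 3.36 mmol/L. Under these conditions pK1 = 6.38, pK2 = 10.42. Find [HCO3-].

[HCO3⁻] = 2.70 mmol/L

α₁ = 1 / (1 + [H⁺]/K1 + K2/[H⁺]) = 1 / (1 + 10^-0.61 + 10^-3.43)
   = 1 / (1 + 0.24547 + 0.00037154) = 1/1.2458 = 0.8027
[HCO3⁻] = α₁ × DIC = 0.8027 × 3.36 = 2.70 mmol/L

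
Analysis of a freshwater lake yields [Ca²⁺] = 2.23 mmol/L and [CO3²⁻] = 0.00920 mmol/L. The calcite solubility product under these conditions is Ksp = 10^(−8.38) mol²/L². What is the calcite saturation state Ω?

Ω = 4.92

Ksp = 10^(−8.38) = 4.169×10^-9
Ω = [Ca²⁺][CO3²⁻]/Ksp = (2.23×10^-3)(0.00920×10^-3) / 4.169×10^-9 = 4.92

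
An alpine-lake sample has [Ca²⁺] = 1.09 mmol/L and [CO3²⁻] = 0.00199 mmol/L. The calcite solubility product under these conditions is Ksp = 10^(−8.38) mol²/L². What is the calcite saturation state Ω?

Ksp = 10^(−8.38) = 4.169×10^-9
Ω = [Ca²⁺][CO3²⁻]/Ksp = (1.09×10^-3)(0.00199×10^-3) / 4.169×10^-9 = 0.520

Ω = 0.520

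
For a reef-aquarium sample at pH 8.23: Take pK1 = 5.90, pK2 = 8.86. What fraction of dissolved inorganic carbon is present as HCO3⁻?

α₁ = 1 / (1 + [H⁺]/K1 + K2/[H⁺]) = 1 / (1 + 10^-2.33 + 10^-0.63)
   = 1 / (1 + 0.0046774 + 0.23442) = 1/1.2391 = 0.8070

α₁ = 0.807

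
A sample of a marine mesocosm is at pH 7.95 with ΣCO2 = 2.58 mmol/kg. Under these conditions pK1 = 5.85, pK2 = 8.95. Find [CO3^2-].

α₂ = 1 / (1 + [H⁺]/K2 + [H⁺]²/(K1K2)) = 1 / (1 + 10^+1.00 + 10^-1.10)
   = 1 / (1 + 10.000 + 0.079433) = 1/11.079 = 0.09026
[CO3²⁻] = α₂ × DIC = 0.09026 × 2.58 = 0.233 mmol/kg

[CO3²⁻] = 0.233 mmol/kg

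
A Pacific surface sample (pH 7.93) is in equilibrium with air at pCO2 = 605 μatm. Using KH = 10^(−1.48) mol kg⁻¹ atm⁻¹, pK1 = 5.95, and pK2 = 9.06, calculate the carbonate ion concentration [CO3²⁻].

[CO3²⁻] = 0.142 mmol/kg

[CO2*] = KH · pCO2 = 10^(−1.48) × 605×10^-6 = 2.003×10^-5 mol/kg
α₀ = 1/(1 + K1/[H⁺] + K1K2/[H⁺]²) = 1/(1 + 10^+1.98 + 10^+0.85) = 0.009654
DIC = [CO2*]/α₀ = 2.003×10^-5 / 0.009654 = 2.075 mmol/kg
[CO3²⁻] = α₂·DIC; α₂ = 0.06835, so [CO3²⁻] = 0.06835 × 2.075 = 0.142 mmol/kg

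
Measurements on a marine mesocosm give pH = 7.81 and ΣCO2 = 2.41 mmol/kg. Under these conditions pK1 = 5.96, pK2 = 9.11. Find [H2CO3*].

α₀ = 1 / (1 + K1/[H⁺] + K1K2/[H⁺]²) = 1 / (1 + 10^+1.85 + 10^+0.55)
   = 1 / (1 + 70.795 + 3.5481) = 1/75.343 = 0.01327
[CO2*] = α₀ × DIC = 0.01327 × 2.41 = 0.0320 mmol/kg

[CO2*] = 0.0320 mmol/kg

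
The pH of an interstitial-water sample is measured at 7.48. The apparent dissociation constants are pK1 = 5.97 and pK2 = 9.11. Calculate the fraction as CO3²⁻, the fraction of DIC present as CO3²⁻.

α₂ = 1 / (1 + [H⁺]/K2 + [H⁺]²/(K1K2)) = 1 / (1 + 10^+1.63 + 10^+0.12)
   = 1 / (1 + 42.658 + 1.3183) = 1/44.976 = 0.02223

α₂ = 0.0222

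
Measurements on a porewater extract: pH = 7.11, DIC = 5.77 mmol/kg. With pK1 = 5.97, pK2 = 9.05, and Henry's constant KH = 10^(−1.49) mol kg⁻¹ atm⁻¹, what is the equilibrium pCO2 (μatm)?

α₀ = 1 / (1 + K1/[H⁺] + K1K2/[H⁺]²) = 1 / (1 + 10^+1.14 + 10^-0.80)
   = 1 / (1 + 13.804 + 0.15849) = 1/14.962 = 0.06683
[CO2*] = α₀ × DIC = 0.06683 × 5.77 = 0.3856 mmol/kg
pCO2 = [CO2*]/KH = 3.856×10^-4 / 3.236×10^-2 = 1.19×10^4 μatm

pCO2 = 1.19×10^4 μatm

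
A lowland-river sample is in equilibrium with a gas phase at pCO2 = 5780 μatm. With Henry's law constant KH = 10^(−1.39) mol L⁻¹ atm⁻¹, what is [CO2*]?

KH = 10^(−1.39) = 4.074×10^-2 mol L⁻¹ atm⁻¹
[CO2*] = KH · pCO2 = 4.074×10^-2 × 5780×10^-6 atm = 2.35×10^-4 mol/L

[CO2*] = 235 μmol/L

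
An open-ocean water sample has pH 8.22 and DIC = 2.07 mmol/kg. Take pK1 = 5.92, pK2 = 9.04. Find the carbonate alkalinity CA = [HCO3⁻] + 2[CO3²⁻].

CA = [HCO3⁻] + 2[CO3²⁻] = (α₁ + 2α₂)·DIC
At pH 8.22: [H⁺]/K1 = 10^-2.30 = 0.0050119, K2/[H⁺] = 10^-0.82 = 0.15136
α₁ = 1/(1 + 0.0050119 + 0.15136) = 1/1.1564 = 0.8648; α₂ = α₁·K2/[H⁺] = 0.1309
α₁ + 2α₂ = 1.1266
CA = 1.1266 × 2.07 = 2.33 mmol/kg

CA = 2.33 mmol/kg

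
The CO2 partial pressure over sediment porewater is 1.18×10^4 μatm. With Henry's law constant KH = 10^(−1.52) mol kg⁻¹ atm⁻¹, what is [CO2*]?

[CO2*] = 356 μmol/kg

KH = 10^(−1.52) = 3.020×10^-2 mol kg⁻¹ atm⁻¹
[CO2*] = KH · pCO2 = 3.020×10^-2 × 1.18×10^4×10^-6 atm = 3.56×10^-4 mol/kg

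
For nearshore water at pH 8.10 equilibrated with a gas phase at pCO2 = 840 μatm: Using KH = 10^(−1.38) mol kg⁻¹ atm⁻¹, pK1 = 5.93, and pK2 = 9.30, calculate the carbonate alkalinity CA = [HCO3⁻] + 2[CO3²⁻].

[CO2*] = KH · pCO2 = 10^(−1.38) × 840×10^-6 = 3.502×10^-5 mol/kg
α₀ = 1/(1 + K1/[H⁺] + K1K2/[H⁺]²) = 1/(1 + 10^+2.17 + 10^+0.97) = 0.006319
DIC = [CO2*]/α₀ = 3.502×10^-5 / 0.006319 = 5.541 mmol/kg
CA = (α₁ + 2α₂)·DIC = (0.9347 + 2×0.05898) × 5.541 = 5.83 mmol/kg

CA = 5.83 mmol/kg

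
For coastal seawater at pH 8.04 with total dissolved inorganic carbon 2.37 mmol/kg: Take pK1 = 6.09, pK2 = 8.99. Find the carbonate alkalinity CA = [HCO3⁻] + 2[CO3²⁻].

CA = [HCO3⁻] + 2[CO3²⁻] = (α₁ + 2α₂)·DIC
At pH 8.04: [H⁺]/K1 = 10^-1.95 = 0.011220, K2/[H⁺] = 10^-0.95 = 0.11220
α₁ = 1/(1 + 0.011220 + 0.11220) = 1/1.1234 = 0.8901; α₂ = α₁·K2/[H⁺] = 0.09988
α₁ + 2α₂ = 1.0899
CA = 1.0899 × 2.37 = 2.58 mmol/kg

CA = 2.58 mmol/kg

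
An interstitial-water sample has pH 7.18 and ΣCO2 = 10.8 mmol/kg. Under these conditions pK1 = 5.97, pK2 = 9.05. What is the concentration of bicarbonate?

[HCO3⁻] = 10.0 mmol/kg

α₁ = 1 / (1 + [H⁺]/K1 + K2/[H⁺]) = 1 / (1 + 10^-1.21 + 10^-1.87)
   = 1 / (1 + 0.061660 + 0.013490) = 1/1.0751 = 0.9301
[HCO3⁻] = α₁ × DIC = 0.9301 × 10.8 = 10.0 mmol/kg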